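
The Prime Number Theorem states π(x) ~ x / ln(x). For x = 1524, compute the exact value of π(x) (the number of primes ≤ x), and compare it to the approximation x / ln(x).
π(1524) = 241;  x/ln(x) ≈ 207.94;  relative error ≈ 13.72%.

Directly count primes up to 1524: π(1524) = 241. The PNT approximation gives 1524/ln(1524) ≈ 1524/7.32909 ≈ 207.94. Relative error (π(x) − x/ln(x)) / π(x) ≈ 13.72%; the approximation is known to undercount slightly (Li(x) is a better estimate).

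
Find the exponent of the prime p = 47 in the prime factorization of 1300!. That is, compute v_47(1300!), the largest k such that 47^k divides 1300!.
v_47(1300!) = 27

Legendre's formula: v_p(n!) = Σ_{k ≥ 1} ⌊n / p^k⌋. For p = 47, n = 1300, the terms are:
  ⌊1300/47^1⌋ = ⌊1300/47⌋ = 27
(the next term ⌊1300/47^2⌋ = 0, terminating the sum). Summing: v_47(1300!) = 27 = 27.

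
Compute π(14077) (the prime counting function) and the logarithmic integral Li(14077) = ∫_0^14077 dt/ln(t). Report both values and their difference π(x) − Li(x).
π(14077) = 1659;  Li(14077) ≈ 1680.32;  π(x) − Li(x) ≈ -21.32.

Direct count of primes ≤ 14077 gives π(14077) = 1659. Numerical evaluation of the logarithmic integral gives Li(14077) ≈ 1680.32. The difference π(x) − Li(x) ≈ -21.32 is typically negative for small/moderate x (Li(x) overestimates), though Littlewood's theorem shows this sign changes infinitely often.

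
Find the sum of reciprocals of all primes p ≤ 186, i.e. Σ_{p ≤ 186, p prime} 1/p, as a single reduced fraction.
Σ 1/p = 10408867916382550633331528920459565913027063402071390584941986323453055203/5397346292805549782720214077673687806275517530364350655459511599582614290

π(186) = 42, so the primes ≤ 186 are [2, 3, 5, 7, 11, 13, 17, 19, 23, 29, 31, 37, 41, 43, 47, 53, 59, 61, 67, 71, 73, 79, 83, 89, 97, 101, 103, 107, 109, 113, 127, 131, 137, 139, 149, 151, 157, 163, 167, 173, 179, 181]. Summing 1/p over these primes: 10408867916382550633331528920459565913027063402071390584941986323453055203/5397346292805549782720214077673687806275517530364350655459511599582614290 ≈ 1.9285. Mertens estimate ln ln(186) + 0.2615 ≈ 1.9151.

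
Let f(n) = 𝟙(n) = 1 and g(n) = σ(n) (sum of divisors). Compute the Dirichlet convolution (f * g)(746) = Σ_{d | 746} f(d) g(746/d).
(𝟙 * σ)(746) = 1500

Divisors of 746: [1, 2, 373, 746]. For each d | 746:
  d = 1: 𝟙(1) · σ(746/1) = 1 · 1122 = 1122
  d = 2: 𝟙(2) · σ(746/2) = 1 · 374 = 374
  d = 373: 𝟙(373) · σ(746/373) = 1 · 3 = 3
  d = 746: 𝟙(746) · σ(746/746) = 1 · 1 = 1
Summing: (𝟙 * σ)(746) = 1122 + 374 + 3 + 1 = 1500.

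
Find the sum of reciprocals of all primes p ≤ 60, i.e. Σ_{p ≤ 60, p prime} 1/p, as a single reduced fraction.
Σ 1/p = 3263815694539731437539/1922760350154212639070

π(60) = 17, so the primes ≤ 60 are [2, 3, 5, 7, 11, 13, 17, 19, 23, 29, 31, 37, 41, 43, 47, 53, 59]. Summing 1/p over these primes: 3263815694539731437539/1922760350154212639070 ≈ 1.6975. Mertens estimate ln ln(60) + 0.2615 ≈ 1.6711.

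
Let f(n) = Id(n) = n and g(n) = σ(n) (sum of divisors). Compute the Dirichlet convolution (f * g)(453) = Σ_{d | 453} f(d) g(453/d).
(Id * σ)(453) = 2121

Divisors of 453: [1, 3, 151, 453]. For each d | 453:
  d = 1: Id(1) · σ(453/1) = 1 · 608 = 608
  d = 3: Id(3) · σ(453/3) = 3 · 152 = 456
  d = 151: Id(151) · σ(453/151) = 151 · 4 = 604
  d = 453: Id(453) · σ(453/453) = 453 · 1 = 453
Summing: (Id * σ)(453) = 608 + 456 + 604 + 453 = 2121.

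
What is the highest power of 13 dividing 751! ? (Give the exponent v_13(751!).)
v_13(751!) = 61

Legendre's formula: v_p(n!) = Σ_{k ≥ 1} ⌊n / p^k⌋. For p = 13, n = 751, the terms are:
  ⌊751/13^1⌋ = ⌊751/13⌋ = 57
  ⌊751/13^2⌋ = ⌊751/169⌋ = 4
(the next term ⌊751/13^3⌋ = 0, terminating the sum). Summing: v_13(751!) = 57 + 4 = 61.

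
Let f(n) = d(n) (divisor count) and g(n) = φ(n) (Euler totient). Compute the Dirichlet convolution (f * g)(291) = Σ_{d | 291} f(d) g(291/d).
(d * φ)(291) = 392

Divisors of 291: [1, 3, 97, 291]. For each d | 291:
  d = 1: d(1) · φ(291/1) = 1 · 192 = 192
  d = 3: d(3) · φ(291/3) = 2 · 96 = 192
  d = 97: d(97) · φ(291/97) = 2 · 2 = 4
  d = 291: d(291) · φ(291/291) = 4 · 1 = 4
Summing: (d * φ)(291) = 192 + 192 + 4 + 4 = 392.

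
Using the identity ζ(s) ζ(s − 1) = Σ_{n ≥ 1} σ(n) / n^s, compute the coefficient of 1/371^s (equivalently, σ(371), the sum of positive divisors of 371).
σ(371) = 432

In the product (Σ m^0/m^s)(Σ k / k^s) = Σ (Σ_{d | n} d) / n^s, the coefficient of 1/n^s is σ(n) = Σ_{d | n} d. For n = 371, divisors are [1, 7, 53, 371]; summing: σ(371) = 432.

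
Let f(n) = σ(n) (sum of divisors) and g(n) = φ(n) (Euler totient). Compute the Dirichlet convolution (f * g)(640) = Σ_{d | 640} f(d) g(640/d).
(σ * φ)(640) = 10240

Divisors of 640: [1, 2, 4, 5, 8, 10, 16, 20, 32, 40, 64, 80, 128, 160, 320, 640]. For each d | 640:
  d = 1: σ(1) · φ(640/1) = 1 · 256 = 256
  d = 2: σ(2) · φ(640/2) = 3 · 128 = 384
  d = 4: σ(4) · φ(640/4) = 7 · 64 = 448
  d = 5: σ(5) · φ(640/5) = 6 · 64 = 384
  d = 8: σ(8) · φ(640/8) = 15 · 32 = 480
  d = 10: σ(10) · φ(640/10) = 18 · 32 = 576
  d = 16: σ(16) · φ(640/16) = 31 · 16 = 496
  d = 20: σ(20) · φ(640/20) = 42 · 16 = 672
  d = 32: σ(32) · φ(640/32) = 63 · 8 = 504
  d = 40: σ(40) · φ(640/40) = 90 · 8 = 720
  d = 64: σ(64) · φ(640/64) = 127 · 4 = 508
  d = 80: σ(80) · φ(640/80) = 186 · 4 = 744
  d = 128: σ(128) · φ(640/128) = 255 · 4 = 1020
  d = 160: σ(160) · φ(640/160) = 378 · 2 = 756
  d = 320: σ(320) · φ(640/320) = 762 · 1 = 762
  d = 640: σ(640) · φ(640/640) = 1530 · 1 = 1530
Summing: (σ * φ)(640) = 256 + 384 + 448 + 384 + 480 + 576 + 496 + 672 + 504 + 720 + 508 + 744 + 1020 + 756 + 762 + 1530 = 10240.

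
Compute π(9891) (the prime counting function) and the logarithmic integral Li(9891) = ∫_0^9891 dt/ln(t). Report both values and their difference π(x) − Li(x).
π(9891) = 1220;  Li(9891) ≈ 1234.30;  π(x) − Li(x) ≈ -14.30.

Direct count of primes ≤ 9891 gives π(9891) = 1220. Numerical evaluation of the logarithmic integral gives Li(9891) ≈ 1234.30. The difference π(x) − Li(x) ≈ -14.30 is typically negative for small/moderate x (Li(x) overestimates), though Littlewood's theorem shows this sign changes infinitely often.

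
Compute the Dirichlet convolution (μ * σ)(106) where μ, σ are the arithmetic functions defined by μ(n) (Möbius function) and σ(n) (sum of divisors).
(μ * σ)(106) = 106

Divisors of 106: [1, 2, 53, 106]. For each d | 106:
  d = 1: μ(1) · σ(106/1) = 1 · 162 = 162
  d = 2: μ(2) · σ(106/2) = -1 · 54 = -54
  d = 53: μ(53) · σ(106/53) = -1 · 3 = -3
  d = 106: μ(106) · σ(106/106) = 1 · 1 = 1
Summing: (μ * σ)(106) = 162 + -54 + -3 + 1 = 106.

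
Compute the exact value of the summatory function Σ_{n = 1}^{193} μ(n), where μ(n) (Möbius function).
Σ_{n ≤ 193} μ(n) = -6

Compute μ(n) for each 1 ≤ n ≤ 193: μ(1) = 1, μ(2) = -1, μ(3) = -1, μ(4) = 0, μ(5) = -1, μ(6) = 1, μ(7) = -1, μ(8) = 0, μ(9) = 0, μ(10) = 1, μ(11) = -1, μ(12) = 0, μ(13) = -1, μ(14) = 1, μ(15) = 1, μ(16) = 0, μ(17) = -1, μ(18) = 0, μ(19) = -1, μ(20) = 0, μ(21) = 1, μ(22) = 1, μ(23) = -1, μ(24) = 0, μ(25) = 0, μ(26) = 1, μ(27) = 0, μ(28) = 0, μ(29) = -1, μ(30) = -1, μ(31) = -1, μ(32) = 0, μ(33) = 1, μ(34) = 1, μ(35) = 1, μ(36) = 0, μ(37) = -1, μ(38) = 1, μ(39) = 1, μ(40) = 0, μ(41) = -1, μ(42) = -1, μ(43) = -1, μ(44) = 0, μ(45) = 0, μ(46) = 1, μ(47) = -1, μ(48) = 0, μ(49) = 0, μ(50) = 0, μ(51) = 1, μ(52) = 0, μ(53) = -1, μ(54) = 0, μ(55) = 1, μ(56) = 0, μ(57) = 1, μ(58) = 1, μ(59) = -1, μ(60) = 0, μ(61) = -1, μ(62) = 1, μ(63) = 0, μ(64) = 0, μ(65) = 1, μ(66) = -1, μ(67) = -1, μ(68) = 0, μ(69) = 1, μ(70) = -1, μ(71) = -1, μ(72) = 0, μ(73) = -1, μ(74) = 1, μ(75) = 0, μ(76) = 0, μ(77) = 1, μ(78) = -1, μ(79) = -1, μ(80) = 0, μ(81) = 0, μ(82) = 1, μ(83) = -1, μ(84) = 0, μ(85) = 1, μ(86) = 1, μ(87) = 1, μ(88) = 0, μ(89) = -1, μ(90) = 0, μ(91) = 1, μ(92) = 0, μ(93) = 1, μ(94) = 1, μ(95) = 1, μ(96) = 0, μ(97) = -1, μ(98) = 0, μ(99) = 0, μ(100) = 0, μ(101) = -1, μ(102) = -1, μ(103) = -1, μ(104) = 0, μ(105) = -1, μ(106) = 1, μ(107) = -1, μ(108) = 0, μ(109) = -1, μ(110) = -1, μ(111) = 1, μ(112) = 0, μ(113) = -1, μ(114) = -1, μ(115) = 1, μ(116) = 0, μ(117) = 0, μ(118) = 1, μ(119) = 1, μ(120) = 0, μ(121) = 0, μ(122) = 1, μ(123) = 1, μ(124) = 0, μ(125) = 0, μ(126) = 0, μ(127) = -1, μ(128) = 0, μ(129) = 1, μ(130) = -1, μ(131) = -1, μ(132) = 0, μ(133) = 1, μ(134) = 1, μ(135) = 0, μ(136) = 0, μ(137) = -1, μ(138) = -1, μ(139) = -1, μ(140) = 0, μ(141) = 1, μ(142) = 1, μ(143) = 1, μ(144) = 0, μ(145) = 1, μ(146) = 1, μ(147) = 0, μ(148) = 0, μ(149) = -1, μ(150) = 0, μ(151) = -1, μ(152) = 0, μ(153) = 0, μ(154) = -1, μ(155) = 1, μ(156) = 0, μ(157) = -1, μ(158) = 1, μ(159) = 1, μ(160) = 0, μ(161) = 1, μ(162) = 0, μ(163) = -1, μ(164) = 0, μ(165) = -1, μ(166) = 1, μ(167) = -1, μ(168) = 0, μ(169) = 0, μ(170) = -1, μ(171) = 0, μ(172) = 0, μ(173) = -1, μ(174) = -1, μ(175) = 0, μ(176) = 0, μ(177) = 1, μ(178) = 1, μ(179) = -1, μ(180) = 0, μ(181) = -1, μ(182) = -1, μ(183) = 1, μ(184) = 0, μ(185) = 1, μ(186) = -1, μ(187) = 1, μ(188) = 0, μ(189) = 0, μ(190) = -1, μ(191) = -1, μ(192) = 0, μ(193) = -1. Summing all 193 values: -6. (Mertens function M(x) = Σ_{n ≤ x} μ(n); on average M(x) should be small (PNT ⟺ M(x) = o(x)).)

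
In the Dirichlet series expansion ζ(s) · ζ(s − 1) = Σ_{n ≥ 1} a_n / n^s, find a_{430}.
σ(430) = 792

In the product (Σ m^0/m^s)(Σ k / k^s) = Σ (Σ_{d | n} d) / n^s, the coefficient of 1/n^s is σ(n) = Σ_{d | n} d. For n = 430, divisors are [1, 2, 5, 10, 43, 86, 215, 430]; summing: σ(430) = 792.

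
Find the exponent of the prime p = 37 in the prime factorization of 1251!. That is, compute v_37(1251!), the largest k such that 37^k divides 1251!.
v_37(1251!) = 33

Legendre's formula: v_p(n!) = Σ_{k ≥ 1} ⌊n / p^k⌋. For p = 37, n = 1251, the terms are:
  ⌊1251/37^1⌋ = ⌊1251/37⌋ = 33
(the next term ⌊1251/37^2⌋ = 0, terminating the sum). Summing: v_37(1251!) = 33 = 33.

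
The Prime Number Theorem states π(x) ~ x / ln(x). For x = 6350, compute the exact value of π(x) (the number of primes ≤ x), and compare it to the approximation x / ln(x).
π(6350) = 826;  x/ln(x) ≈ 725.20;  relative error ≈ 12.20%.

Directly count primes up to 6350: π(6350) = 826. The PNT approximation gives 6350/ln(6350) ≈ 6350/8.75621 ≈ 725.20. Relative error (π(x) − x/ln(x)) / π(x) ≈ 12.20%; the approximation is known to undercount slightly (Li(x) is a better estimate).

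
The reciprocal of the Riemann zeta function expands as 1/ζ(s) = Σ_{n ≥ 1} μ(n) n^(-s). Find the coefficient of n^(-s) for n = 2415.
μ(2415) = 1

Factor n = 2415 = 3 · 5 · 7 · 23. μ(n) = 0 if any exponent ≥ 2 (not squarefree); otherwise μ(n) = (−1)^{ω(n)} where ω(n) is the number of distinct prime factors. Applying: μ(2415) = 1.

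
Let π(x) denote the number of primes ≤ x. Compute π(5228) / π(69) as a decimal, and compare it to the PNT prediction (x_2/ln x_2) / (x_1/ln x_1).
π(5228)/π(69) = 694/19 ≈ 36.5263;  PNT prediction ≈ 37.4700.

π(69) = 19 and π(5228) = 694, so π(5228)/π(69) ≈ 36.5263. The PNT-predicted ratio is (5228/ln(5228)) / (69/ln(69)) ≈ 37.4700. The two agree to within a few percent, as expected.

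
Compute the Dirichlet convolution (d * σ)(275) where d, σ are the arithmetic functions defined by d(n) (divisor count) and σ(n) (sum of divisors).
(d * σ)(275) = 644

Divisors of 275: [1, 5, 11, 25, 55, 275]. For each d | 275:
  d = 1: d(1) · σ(275/1) = 1 · 372 = 372
  d = 5: d(5) · σ(275/5) = 2 · 72 = 144
  d = 11: d(11) · σ(275/11) = 2 · 31 = 62
  d = 25: d(25) · σ(275/25) = 3 · 12 = 36
  d = 55: d(55) · σ(275/55) = 4 · 6 = 24
  d = 275: d(275) · σ(275/275) = 6 · 1 = 6
Summing: (d * σ)(275) = 372 + 144 + 62 + 36 + 24 + 6 = 644.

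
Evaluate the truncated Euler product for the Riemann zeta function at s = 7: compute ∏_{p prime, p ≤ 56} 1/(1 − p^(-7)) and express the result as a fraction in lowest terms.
∏ = 72859781352345946164271325208512748367496302513429047898775811498046799405380225394802980517015901501332936608125/72256491859259542003929080814473893559535113224475133477501839873036689289530416476883582246279412849505472872448

The primes p ≤ 56 are [2, 3, 5, 7, 11, 13, 17, 19, 23, 29, 31, 37, 41, 43, 47, 53]. For each prime, (1 − 1/p^7)^(-1) = p^7 / (p^7 − 1). The product is (1 − 1/2^7)^(-1), (1 − 1/3^7)^(-1), (1 − 1/5^7)^(-1), (1 − 1/7^7)^(-1), (1 − 1/11^7)^(-1), (1 − 1/13^7)^(-1), (1 − 1/17^7)^(-1), (1 − 1/19^7)^(-1), (1 − 1/23^7)^(-1), (1 − 1/29^7)^(-1), (1 − 1/31^7)^(-1), (1 − 1/37^7)^(-1), (1 − 1/41^7)^(-1), (1 − 1/43^7)^(-1), (1 − 1/47^7)^(-1), (1 − 1/53^7)^(-1) = ∏ p^7 / (p^7 − 1) = 72859781352345946164271325208512748367496302513429047898775811498046799405380225394802980517015901501332936608125/72256491859259542003929080814473893559535113224475133477501839873036689289530416476883582246279412849505472872448.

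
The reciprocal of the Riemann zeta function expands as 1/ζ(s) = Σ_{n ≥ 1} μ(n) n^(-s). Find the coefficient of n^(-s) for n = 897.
μ(897) = -1

Factor n = 897 = 3 · 13 · 23. μ(n) = 0 if any exponent ≥ 2 (not squarefree); otherwise μ(n) = (−1)^{ω(n)} where ω(n) is the number of distinct prime factors. Applying: μ(897) = -1.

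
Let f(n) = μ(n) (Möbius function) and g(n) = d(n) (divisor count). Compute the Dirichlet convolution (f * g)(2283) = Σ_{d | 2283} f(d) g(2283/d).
(μ * d)(2283) = 1

Divisors of 2283: [1, 3, 761, 2283]. For each d | 2283:
  d = 1: μ(1) · d(2283/1) = 1 · 4 = 4
  d = 3: μ(3) · d(2283/3) = -1 · 2 = -2
  d = 761: μ(761) · d(2283/761) = -1 · 2 = -2
  d = 2283: μ(2283) · d(2283/2283) = 1 · 1 = 1
Summing: (μ * d)(2283) = 4 + -2 + -2 + 1 = 1.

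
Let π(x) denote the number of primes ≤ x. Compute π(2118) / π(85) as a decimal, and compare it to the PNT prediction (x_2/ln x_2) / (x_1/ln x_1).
π(2118)/π(85) = 319/23 ≈ 13.8696;  PNT prediction ≈ 14.4551.

π(85) = 23 and π(2118) = 319, so π(2118)/π(85) ≈ 13.8696. The PNT-predicted ratio is (2118/ln(2118)) / (85/ln(85)) ≈ 14.4551. The two agree to within a few percent, as expected.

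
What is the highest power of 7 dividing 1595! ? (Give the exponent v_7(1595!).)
v_7(1595!) = 263

Legendre's formula: v_p(n!) = Σ_{k ≥ 1} ⌊n / p^k⌋. For p = 7, n = 1595, the terms are:
  ⌊1595/7^1⌋ = ⌊1595/7⌋ = 227
  ⌊1595/7^2⌋ = ⌊1595/49⌋ = 32
  ⌊1595/7^3⌋ = ⌊1595/343⌋ = 4
(the next term ⌊1595/7^4⌋ = 0, terminating the sum). Summing: v_7(1595!) = 227 + 32 + 4 = 263.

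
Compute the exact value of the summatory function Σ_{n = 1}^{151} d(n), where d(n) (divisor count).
Σ_{n ≤ 151} d(n) = 782

Compute d(n) for each 1 ≤ n ≤ 151: d(1) = 1, d(2) = 2, d(3) = 2, d(4) = 3, d(5) = 2, d(6) = 4, d(7) = 2, d(8) = 4, d(9) = 3, d(10) = 4, d(11) = 2, d(12) = 6, d(13) = 2, d(14) = 4, d(15) = 4, d(16) = 5, d(17) = 2, d(18) = 6, d(19) = 2, d(20) = 6, d(21) = 4, d(22) = 4, d(23) = 2, d(24) = 8, d(25) = 3, d(26) = 4, d(27) = 4, d(28) = 6, d(29) = 2, d(30) = 8, d(31) = 2, d(32) = 6, d(33) = 4, d(34) = 4, d(35) = 4, d(36) = 9, d(37) = 2, d(38) = 4, d(39) = 4, d(40) = 8, d(41) = 2, d(42) = 8, d(43) = 2, d(44) = 6, d(45) = 6, d(46) = 4, d(47) = 2, d(48) = 10, d(49) = 3, d(50) = 6, d(51) = 4, d(52) = 6, d(53) = 2, d(54) = 8, d(55) = 4, d(56) = 8, d(57) = 4, d(58) = 4, d(59) = 2, d(60) = 12, d(61) = 2, d(62) = 4, d(63) = 6, d(64) = 7, d(65) = 4, d(66) = 8, d(67) = 2, d(68) = 6, d(69) = 4, d(70) = 8, d(71) = 2, d(72) = 12, d(73) = 2, d(74) = 4, d(75) = 6, d(76) = 6, d(77) = 4, d(78) = 8, d(79) = 2, d(80) = 10, d(81) = 5, d(82) = 4, d(83) = 2, d(84) = 12, d(85) = 4, d(86) = 4, d(87) = 4, d(88) = 8, d(89) = 2, d(90) = 12, d(91) = 4, d(92) = 6, d(93) = 4, d(94) = 4, d(95) = 4, d(96) = 12, d(97) = 2, d(98) = 6, d(99) = 6, d(100) = 9, d(101) = 2, d(102) = 8, d(103) = 2, d(104) = 8, d(105) = 8, d(106) = 4, d(107) = 2, d(108) = 12, d(109) = 2, d(110) = 8, d(111) = 4, d(112) = 10, d(113) = 2, d(114) = 8, d(115) = 4, d(116) = 6, d(117) = 6, d(118) = 4, d(119) = 4, d(120) = 16, d(121) = 3, d(122) = 4, d(123) = 4, d(124) = 6, d(125) = 4, d(126) = 12, d(127) = 2, d(128) = 8, d(129) = 4, d(130) = 8, d(131) = 2, d(132) = 12, d(133) = 4, d(134) = 4, d(135) = 8, d(136) = 8, d(137) = 2, d(138) = 8, d(139) = 2, d(140) = 12, d(141) = 4, d(142) = 4, d(143) = 4, d(144) = 15, d(145) = 4, d(146) = 4, d(147) = 6, d(148) = 6, d(149) = 2, d(150) = 12, d(151) = 2. Summing all 151 values: 782. (Dirichlet's divisor formula: Σ_{n ≤ x} d(n) = x ln(x) + (2γ − 1) x + O(√x). For x = 151, the asymptotic estimate is ≈ 780.93.)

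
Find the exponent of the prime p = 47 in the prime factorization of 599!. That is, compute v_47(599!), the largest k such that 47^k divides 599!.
v_47(599!) = 12

Legendre's formula: v_p(n!) = Σ_{k ≥ 1} ⌊n / p^k⌋. For p = 47, n = 599, the terms are:
  ⌊599/47^1⌋ = ⌊599/47⌋ = 12
(the next term ⌊599/47^2⌋ = 0, terminating the sum). Summing: v_47(599!) = 12 = 12.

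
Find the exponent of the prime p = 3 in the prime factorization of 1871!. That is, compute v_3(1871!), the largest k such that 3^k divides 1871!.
v_3(1871!) = 931

Legendre's formula: v_p(n!) = Σ_{k ≥ 1} ⌊n / p^k⌋. For p = 3, n = 1871, the terms are:
  ⌊1871/3^1⌋ = ⌊1871/3⌋ = 623
  ⌊1871/3^2⌋ = ⌊1871/9⌋ = 207
  ⌊1871/3^3⌋ = ⌊1871/27⌋ = 69
  ⌊1871/3^4⌋ = ⌊1871/81⌋ = 23
  ⌊1871/3^5⌋ = ⌊1871/243⌋ = 7
  ⌊1871/3^6⌋ = ⌊1871/729⌋ = 2
(the next term ⌊1871/3^7⌋ = 0, terminating the sum). Summing: v_3(1871!) = 623 + 207 + 69 + 23 + 7 + 2 = 931.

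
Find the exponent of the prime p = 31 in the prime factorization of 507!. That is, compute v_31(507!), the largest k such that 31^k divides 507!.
v_31(507!) = 16

Legendre's formula: v_p(n!) = Σ_{k ≥ 1} ⌊n / p^k⌋. For p = 31, n = 507, the terms are:
  ⌊507/31^1⌋ = ⌊507/31⌋ = 16
(the next term ⌊507/31^2⌋ = 0, terminating the sum). Summing: v_31(507!) = 16 = 16.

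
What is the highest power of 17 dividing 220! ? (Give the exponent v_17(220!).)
v_17(220!) = 12

Legendre's formula: v_p(n!) = Σ_{k ≥ 1} ⌊n / p^k⌋. For p = 17, n = 220, the terms are:
  ⌊220/17^1⌋ = ⌊220/17⌋ = 12
(the next term ⌊220/17^2⌋ = 0, terminating the sum). Summing: v_17(220!) = 12 = 12.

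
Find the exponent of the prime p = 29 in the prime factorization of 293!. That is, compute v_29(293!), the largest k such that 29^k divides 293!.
v_29(293!) = 10

Legendre's formula: v_p(n!) = Σ_{k ≥ 1} ⌊n / p^k⌋. For p = 29, n = 293, the terms are:
  ⌊293/29^1⌋ = ⌊293/29⌋ = 10
(the next term ⌊293/29^2⌋ = 0, terminating the sum). Summing: v_29(293!) = 10 = 10.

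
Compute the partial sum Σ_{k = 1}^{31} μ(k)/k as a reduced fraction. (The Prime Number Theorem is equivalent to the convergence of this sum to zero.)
Σ μ(k)/k = -4193929329/66853496710

Values of μ(k) for 1 ≤ k ≤ 31: μ(1) = 1, μ(2) = -1, μ(3) = -1, μ(5) = -1, μ(6) = 1, μ(7) = -1, μ(10) = 1, μ(11) = -1, μ(13) = -1, μ(14) = 1, μ(15) = 1, μ(17) = -1, μ(19) = -1, μ(21) = 1, μ(22) = 1, μ(23) = -1, μ(26) = 1, μ(29) = -1, μ(30) = -1, μ(31) = -1, with μ = 0 on non-squarefree integers. Summing μ(k)/k for k where μ(k) ≠ 0 gives -4193929329/66853496710 ≈ -0.0627. (PNT ⟺ this sum → 0 as n → ∞.)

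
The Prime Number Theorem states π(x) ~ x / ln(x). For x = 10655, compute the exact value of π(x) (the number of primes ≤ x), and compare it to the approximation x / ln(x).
π(10655) = 1299;  x/ln(x) ≈ 1148.94;  relative error ≈ 11.55%.

Directly count primes up to 10655: π(10655) = 1299. The PNT approximation gives 10655/ln(10655) ≈ 10655/9.27378 ≈ 1148.94. Relative error (π(x) − x/ln(x)) / π(x) ≈ 11.55%; the approximation is known to undercount slightly (Li(x) is a better estimate).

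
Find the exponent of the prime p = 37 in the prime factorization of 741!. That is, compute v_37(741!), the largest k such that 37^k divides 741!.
v_37(741!) = 20

Legendre's formula: v_p(n!) = Σ_{k ≥ 1} ⌊n / p^k⌋. For p = 37, n = 741, the terms are:
  ⌊741/37^1⌋ = ⌊741/37⌋ = 20
(the next term ⌊741/37^2⌋ = 0, terminating the sum). Summing: v_37(741!) = 20 = 20.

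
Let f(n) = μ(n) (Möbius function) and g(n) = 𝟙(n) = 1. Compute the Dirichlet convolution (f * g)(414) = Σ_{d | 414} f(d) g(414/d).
(μ * 𝟙)(414) = 0

Divisors of 414: [1, 2, 3, 6, 9, 18, 23, 46, 69, 138, 207, 414]. For each d | 414:
  d = 1: μ(1) · 𝟙(414/1) = 1 · 1 = 1
  d = 2: μ(2) · 𝟙(414/2) = -1 · 1 = -1
  d = 3: μ(3) · 𝟙(414/3) = -1 · 1 = -1
  d = 6: μ(6) · 𝟙(414/6) = 1 · 1 = 1
  d = 9: μ(9) · 𝟙(414/9) = 0 · 1 = 0
  d = 18: μ(18) · 𝟙(414/18) = 0 · 1 = 0
  d = 23: μ(23) · 𝟙(414/23) = -1 · 1 = -1
  d = 46: μ(46) · 𝟙(414/46) = 1 · 1 = 1
  d = 69: μ(69) · 𝟙(414/69) = 1 · 1 = 1
  d = 138: μ(138) · 𝟙(414/138) = -1 · 1 = -1
  d = 207: μ(207) · 𝟙(414/207) = 0 · 1 = 0
  d = 414: μ(414) · 𝟙(414/414) = 0 · 1 = 0
Summing: (μ * 𝟙)(414) = 1 + -1 + -1 + 1 + 0 + 0 + -1 + 1 + 1 + -1 + 0 + 0 = 0.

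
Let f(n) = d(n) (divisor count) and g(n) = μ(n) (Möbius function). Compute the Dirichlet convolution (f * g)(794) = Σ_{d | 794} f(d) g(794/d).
(d * μ)(794) = 1

Divisors of 794: [1, 2, 397, 794]. For each d | 794:
  d = 1: d(1) · μ(794/1) = 1 · 1 = 1
  d = 2: d(2) · μ(794/2) = 2 · -1 = -2
  d = 397: d(397) · μ(794/397) = 2 · -1 = -2
  d = 794: d(794) · μ(794/794) = 4 · 1 = 4
Summing: (d * μ)(794) = 1 + -2 + -2 + 4 = 1.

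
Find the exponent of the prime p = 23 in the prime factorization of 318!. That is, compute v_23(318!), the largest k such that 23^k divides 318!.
v_23(318!) = 13

Legendre's formula: v_p(n!) = Σ_{k ≥ 1} ⌊n / p^k⌋. For p = 23, n = 318, the terms are:
  ⌊318/23^1⌋ = ⌊318/23⌋ = 13
(the next term ⌊318/23^2⌋ = 0, terminating the sum). Summing: v_23(318!) = 13 = 13.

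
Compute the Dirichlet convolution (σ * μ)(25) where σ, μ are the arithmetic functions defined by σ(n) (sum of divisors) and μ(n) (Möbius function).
(σ * μ)(25) = 25

Divisors of 25: [1, 5, 25]. For each d | 25:
  d = 1: σ(1) · μ(25/1) = 1 · 0 = 0
  d = 5: σ(5) · μ(25/5) = 6 · -1 = -6
  d = 25: σ(25) · μ(25/25) = 31 · 1 = 31
Summing: (σ * μ)(25) = 0 + -6 + 31 = 25.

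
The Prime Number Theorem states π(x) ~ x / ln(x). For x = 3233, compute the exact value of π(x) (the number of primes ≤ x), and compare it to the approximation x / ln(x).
π(3233) = 457;  x/ln(x) ≈ 400.07;  relative error ≈ 12.46%.

Directly count primes up to 3233: π(3233) = 457. The PNT approximation gives 3233/ln(3233) ≈ 3233/8.08117 ≈ 400.07. Relative error (π(x) − x/ln(x)) / π(x) ≈ 12.46%; the approximation is known to undercount slightly (Li(x) is a better estimate).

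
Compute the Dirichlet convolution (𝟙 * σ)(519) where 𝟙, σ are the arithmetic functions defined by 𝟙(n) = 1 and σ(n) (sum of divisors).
(𝟙 * σ)(519) = 875

Divisors of 519: [1, 3, 173, 519]. For each d | 519:
  d = 1: 𝟙(1) · σ(519/1) = 1 · 696 = 696
  d = 3: 𝟙(3) · σ(519/3) = 1 · 174 = 174
  d = 173: 𝟙(173) · σ(519/173) = 1 · 4 = 4
  d = 519: 𝟙(519) · σ(519/519) = 1 · 1 = 1
Summing: (𝟙 * σ)(519) = 696 + 174 + 4 + 1 = 875.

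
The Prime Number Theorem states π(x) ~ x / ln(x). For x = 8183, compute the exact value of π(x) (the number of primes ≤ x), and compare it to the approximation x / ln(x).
π(8183) = 1027;  x/ln(x) ≈ 908.23;  relative error ≈ 11.56%.

Directly count primes up to 8183: π(8183) = 1027. The PNT approximation gives 8183/ln(8183) ≈ 8183/9.00981 ≈ 908.23. Relative error (π(x) − x/ln(x)) / π(x) ≈ 11.56%; the approximation is known to undercount slightly (Li(x) is a better estimate).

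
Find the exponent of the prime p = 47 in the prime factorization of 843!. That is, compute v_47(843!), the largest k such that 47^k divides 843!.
v_47(843!) = 17

Legendre's formula: v_p(n!) = Σ_{k ≥ 1} ⌊n / p^k⌋. For p = 47, n = 843, the terms are:
  ⌊843/47^1⌋ = ⌊843/47⌋ = 17
(the next term ⌊843/47^2⌋ = 0, terminating the sum). Summing: v_47(843!) = 17 = 17.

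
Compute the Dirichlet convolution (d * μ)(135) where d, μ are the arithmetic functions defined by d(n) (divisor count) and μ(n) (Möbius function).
(d * μ)(135) = 1

Divisors of 135: [1, 3, 5, 9, 15, 27, 45, 135]. For each d | 135:
  d = 1: d(1) · μ(135/1) = 1 · 0 = 0
  d = 3: d(3) · μ(135/3) = 2 · 0 = 0
  d = 5: d(5) · μ(135/5) = 2 · 0 = 0
  d = 9: d(9) · μ(135/9) = 3 · 1 = 3
  d = 15: d(15) · μ(135/15) = 4 · 0 = 0
  d = 27: d(27) · μ(135/27) = 4 · -1 = -4
  d = 45: d(45) · μ(135/45) = 6 · -1 = -6
  d = 135: d(135) · μ(135/135) = 8 · 1 = 8
Summing: (d * μ)(135) = 0 + 0 + 0 + 3 + 0 + -4 + -6 + 8 = 1.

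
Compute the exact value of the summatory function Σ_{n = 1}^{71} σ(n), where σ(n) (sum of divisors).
Σ_{n ≤ 71} σ(n) = 4137

Compute σ(n) for each 1 ≤ n ≤ 71: σ(1) = 1, σ(2) = 3, σ(3) = 4, σ(4) = 7, σ(5) = 6, σ(6) = 12, σ(7) = 8, σ(8) = 15, σ(9) = 13, σ(10) = 18, σ(11) = 12, σ(12) = 28, σ(13) = 14, σ(14) = 24, σ(15) = 24, σ(16) = 31, σ(17) = 18, σ(18) = 39, σ(19) = 20, σ(20) = 42, σ(21) = 32, σ(22) = 36, σ(23) = 24, σ(24) = 60, σ(25) = 31, σ(26) = 42, σ(27) = 40, σ(28) = 56, σ(29) = 30, σ(30) = 72, σ(31) = 32, σ(32) = 63, σ(33) = 48, σ(34) = 54, σ(35) = 48, σ(36) = 91, σ(37) = 38, σ(38) = 60, σ(39) = 56, σ(40) = 90, σ(41) = 42, σ(42) = 96, σ(43) = 44, σ(44) = 84, σ(45) = 78, σ(46) = 72, σ(47) = 48, σ(48) = 124, σ(49) = 57, σ(50) = 93, σ(51) = 72, σ(52) = 98, σ(53) = 54, σ(54) = 120, σ(55) = 72, σ(56) = 120, σ(57) = 80, σ(58) = 90, σ(59) = 60, σ(60) = 168, σ(61) = 62, σ(62) = 96, σ(63) = 104, σ(64) = 127, σ(65) = 84, σ(66) = 144, σ(67) = 68, σ(68) = 126, σ(69) = 96, σ(70) = 144, σ(71) = 72. Summing all 71 values: 4137. (Average order: Σ_{n ≤ x} σ(n) ~ (π²/12) x². For x = 71, (π²/12)·71² ≈ 4146.06.)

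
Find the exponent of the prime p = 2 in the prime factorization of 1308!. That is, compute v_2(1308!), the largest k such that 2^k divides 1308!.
v_2(1308!) = 1303

Legendre's formula: v_p(n!) = Σ_{k ≥ 1} ⌊n / p^k⌋. For p = 2, n = 1308, the terms are:
  ⌊1308/2^1⌋ = ⌊1308/2⌋ = 654
  ⌊1308/2^2⌋ = ⌊1308/4⌋ = 327
  ⌊1308/2^3⌋ = ⌊1308/8⌋ = 163
  ⌊1308/2^4⌋ = ⌊1308/16⌋ = 81
  ⌊1308/2^5⌋ = ⌊1308/32⌋ = 40
  ⌊1308/2^6⌋ = ⌊1308/64⌋ = 20
  ⌊1308/2^7⌋ = ⌊1308/128⌋ = 10
  ⌊1308/2^8⌋ = ⌊1308/256⌋ = 5
  ⌊1308/2^9⌋ = ⌊1308/512⌋ = 2
  ⌊1308/2^10⌋ = ⌊1308/1024⌋ = 1
(the next term ⌊1308/2^11⌋ = 0, terminating the sum). Summing: v_2(1308!) = 654 + 327 + 163 + 81 + 40 + 20 + 10 + 5 + 2 + 1 = 1303.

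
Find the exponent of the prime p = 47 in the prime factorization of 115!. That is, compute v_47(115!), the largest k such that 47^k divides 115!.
v_47(115!) = 2

Legendre's formula: v_p(n!) = Σ_{k ≥ 1} ⌊n / p^k⌋. For p = 47, n = 115, the terms are:
  ⌊115/47^1⌋ = ⌊115/47⌋ = 2
(the next term ⌊115/47^2⌋ = 0, terminating the sum). Summing: v_47(115!) = 2 = 2.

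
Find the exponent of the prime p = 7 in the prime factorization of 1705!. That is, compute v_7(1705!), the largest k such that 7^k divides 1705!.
v_7(1705!) = 281

Legendre's formula: v_p(n!) = Σ_{k ≥ 1} ⌊n / p^k⌋. For p = 7, n = 1705, the terms are:
  ⌊1705/7^1⌋ = ⌊1705/7⌋ = 243
  ⌊1705/7^2⌋ = ⌊1705/49⌋ = 34
  ⌊1705/7^3⌋ = ⌊1705/343⌋ = 4
(the next term ⌊1705/7^4⌋ = 0, terminating the sum). Summing: v_7(1705!) = 243 + 34 + 4 = 281.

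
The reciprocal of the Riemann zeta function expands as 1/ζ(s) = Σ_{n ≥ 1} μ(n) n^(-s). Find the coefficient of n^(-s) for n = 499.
μ(499) = -1

Factor n = 499 = 499. μ(n) = 0 if any exponent ≥ 2 (not squarefree); otherwise μ(n) = (−1)^{ω(n)} where ω(n) is the number of distinct prime factors. Applying: μ(499) = -1.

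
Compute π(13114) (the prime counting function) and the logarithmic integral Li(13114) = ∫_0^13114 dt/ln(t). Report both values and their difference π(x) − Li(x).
π(13114) = 1560;  Li(13114) ≈ 1579.14;  π(x) − Li(x) ≈ -19.14.

Direct count of primes ≤ 13114 gives π(13114) = 1560. Numerical evaluation of the logarithmic integral gives Li(13114) ≈ 1579.14. The difference π(x) − Li(x) ≈ -19.14 is typically negative for small/moderate x (Li(x) overestimates), though Littlewood's theorem shows this sign changes infinitely often.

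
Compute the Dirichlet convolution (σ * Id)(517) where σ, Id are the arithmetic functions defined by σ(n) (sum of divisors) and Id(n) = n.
(σ * Id)(517) = 2185

Divisors of 517: [1, 11, 47, 517]. For each d | 517:
  d = 1: σ(1) · Id(517/1) = 1 · 517 = 517
  d = 11: σ(11) · Id(517/11) = 12 · 47 = 564
  d = 47: σ(47) · Id(517/47) = 48 · 11 = 528
  d = 517: σ(517) · Id(517/517) = 576 · 1 = 576
Summing: (σ * Id)(517) = 517 + 564 + 528 + 576 = 2185.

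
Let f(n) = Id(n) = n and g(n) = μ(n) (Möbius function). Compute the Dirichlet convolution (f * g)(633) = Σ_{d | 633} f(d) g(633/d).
(Id * μ)(633) = 420

Divisors of 633: [1, 3, 211, 633]. For each d | 633:
  d = 1: Id(1) · μ(633/1) = 1 · 1 = 1
  d = 3: Id(3) · μ(633/3) = 3 · -1 = -3
  d = 211: Id(211) · μ(633/211) = 211 · -1 = -211
  d = 633: Id(633) · μ(633/633) = 633 · 1 = 633
Summing: (Id * μ)(633) = 1 + -3 + -211 + 633 = 420.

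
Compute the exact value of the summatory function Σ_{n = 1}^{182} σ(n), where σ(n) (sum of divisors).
Σ_{n ≤ 182} σ(n) = 27338

Compute σ(n) for each 1 ≤ n ≤ 182: σ(1) = 1, σ(2) = 3, σ(3) = 4, σ(4) = 7, σ(5) = 6, σ(6) = 12, σ(7) = 8, σ(8) = 15, σ(9) = 13, σ(10) = 18, σ(11) = 12, σ(12) = 28, σ(13) = 14, σ(14) = 24, σ(15) = 24, σ(16) = 31, σ(17) = 18, σ(18) = 39, σ(19) = 20, σ(20) = 42, σ(21) = 32, σ(22) = 36, σ(23) = 24, σ(24) = 60, σ(25) = 31, σ(26) = 42, σ(27) = 40, σ(28) = 56, σ(29) = 30, σ(30) = 72, σ(31) = 32, σ(32) = 63, σ(33) = 48, σ(34) = 54, σ(35) = 48, σ(36) = 91, σ(37) = 38, σ(38) = 60, σ(39) = 56, σ(40) = 90, σ(41) = 42, σ(42) = 96, σ(43) = 44, σ(44) = 84, σ(45) = 78, σ(46) = 72, σ(47) = 48, σ(48) = 124, σ(49) = 57, σ(50) = 93, σ(51) = 72, σ(52) = 98, σ(53) = 54, σ(54) = 120, σ(55) = 72, σ(56) = 120, σ(57) = 80, σ(58) = 90, σ(59) = 60, σ(60) = 168, σ(61) = 62, σ(62) = 96, σ(63) = 104, σ(64) = 127, σ(65) = 84, σ(66) = 144, σ(67) = 68, σ(68) = 126, σ(69) = 96, σ(70) = 144, σ(71) = 72, σ(72) = 195, σ(73) = 74, σ(74) = 114, σ(75) = 124, σ(76) = 140, σ(77) = 96, σ(78) = 168, σ(79) = 80, σ(80) = 186, σ(81) = 121, σ(82) = 126, σ(83) = 84, σ(84) = 224, σ(85) = 108, σ(86) = 132, σ(87) = 120, σ(88) = 180, σ(89) = 90, σ(90) = 234, σ(91) = 112, σ(92) = 168, σ(93) = 128, σ(94) = 144, σ(95) = 120, σ(96) = 252, σ(97) = 98, σ(98) = 171, σ(99) = 156, σ(100) = 217, σ(101) = 102, σ(102) = 216, σ(103) = 104, σ(104) = 210, σ(105) = 192, σ(106) = 162, σ(107) = 108, σ(108) = 280, σ(109) = 110, σ(110) = 216, σ(111) = 152, σ(112) = 248, σ(113) = 114, σ(114) = 240, σ(115) = 144, σ(116) = 210, σ(117) = 182, σ(118) = 180, σ(119) = 144, σ(120) = 360, σ(121) = 133, σ(122) = 186, σ(123) = 168, σ(124) = 224, σ(125) = 156, σ(126) = 312, σ(127) = 128, σ(128) = 255, σ(129) = 176, σ(130) = 252, σ(131) = 132, σ(132) = 336, σ(133) = 160, σ(134) = 204, σ(135) = 240, σ(136) = 270, σ(137) = 138, σ(138) = 288, σ(139) = 140, σ(140) = 336, σ(141) = 192, σ(142) = 216, σ(143) = 168, σ(144) = 403, σ(145) = 180, σ(146) = 222, σ(147) = 228, σ(148) = 266, σ(149) = 150, σ(150) = 372, σ(151) = 152, σ(152) = 300, σ(153) = 234, σ(154) = 288, σ(155) = 192, σ(156) = 392, σ(157) = 158, σ(158) = 240, σ(159) = 216, σ(160) = 378, σ(161) = 192, σ(162) = 363, σ(163) = 164, σ(164) = 294, σ(165) = 288, σ(166) = 252, σ(167) = 168, σ(168) = 480, σ(169) = 183, σ(170) = 324, σ(171) = 260, σ(172) = 308, σ(173) = 174, σ(174) = 360, σ(175) = 248, σ(176) = 372, σ(177) = 240, σ(178) = 270, σ(179) = 180, σ(180) = 546, σ(181) = 182, σ(182) = 336. Summing all 182 values: 27338. (Average order: Σ_{n ≤ x} σ(n) ~ (π²/12) x². For x = 182, (π²/12)·182² ≈ 27243.40.)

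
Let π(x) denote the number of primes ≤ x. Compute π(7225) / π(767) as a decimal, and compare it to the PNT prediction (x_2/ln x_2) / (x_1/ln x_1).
π(7225)/π(767) = 923/135 ≈ 6.8370;  PNT prediction ≈ 7.0421.

π(767) = 135 and π(7225) = 923, so π(7225)/π(767) ≈ 6.8370. The PNT-predicted ratio is (7225/ln(7225)) / (767/ln(767)) ≈ 7.0421. The two agree to within a few percent, as expected.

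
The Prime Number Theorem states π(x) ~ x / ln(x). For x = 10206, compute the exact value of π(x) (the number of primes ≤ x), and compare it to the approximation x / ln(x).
π(10206) = 1252;  x/ln(x) ≈ 1105.65;  relative error ≈ 11.69%.

Directly count primes up to 10206: π(10206) = 1252. The PNT approximation gives 10206/ln(10206) ≈ 10206/9.23073 ≈ 1105.65. Relative error (π(x) − x/ln(x)) / π(x) ≈ 11.69%; the approximation is known to undercount slightly (Li(x) is a better estimate).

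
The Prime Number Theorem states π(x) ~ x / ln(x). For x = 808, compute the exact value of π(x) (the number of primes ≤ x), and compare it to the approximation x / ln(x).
π(808) = 139;  x/ln(x) ≈ 120.69;  relative error ≈ 13.17%.

Directly count primes up to 808: π(808) = 139. The PNT approximation gives 808/ln(808) ≈ 808/6.69456 ≈ 120.69. Relative error (π(x) − x/ln(x)) / π(x) ≈ 13.17%; the approximation is known to undercount slightly (Li(x) is a better estimate).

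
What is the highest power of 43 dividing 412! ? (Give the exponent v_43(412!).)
v_43(412!) = 9

Legendre's formula: v_p(n!) = Σ_{k ≥ 1} ⌊n / p^k⌋. For p = 43, n = 412, the terms are:
  ⌊412/43^1⌋ = ⌊412/43⌋ = 9
(the next term ⌊412/43^2⌋ = 0, terminating the sum). Summing: v_43(412!) = 9 = 9.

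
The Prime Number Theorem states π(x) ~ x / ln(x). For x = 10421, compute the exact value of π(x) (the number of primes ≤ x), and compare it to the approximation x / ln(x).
π(10421) = 1274;  x/ln(x) ≈ 1126.40;  relative error ≈ 11.59%.

Directly count primes up to 10421: π(10421) = 1274. The PNT approximation gives 10421/ln(10421) ≈ 10421/9.25158 ≈ 1126.40. Relative error (π(x) − x/ln(x)) / π(x) ≈ 11.59%; the approximation is known to undercount slightly (Li(x) is a better estimate).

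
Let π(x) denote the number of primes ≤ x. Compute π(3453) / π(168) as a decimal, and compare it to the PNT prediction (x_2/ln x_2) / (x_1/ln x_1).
π(3453)/π(168) = 482/39 ≈ 12.3590;  PNT prediction ≈ 12.9269.

π(168) = 39 and π(3453) = 482, so π(3453)/π(168) ≈ 12.3590. The PNT-predicted ratio is (3453/ln(3453)) / (168/ln(168)) ≈ 12.9269. The two agree to within a few percent, as expected.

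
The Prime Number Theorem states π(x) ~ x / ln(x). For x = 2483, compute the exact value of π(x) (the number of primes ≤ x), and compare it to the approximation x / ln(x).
π(2483) = 367;  x/ln(x) ≈ 317.63;  relative error ≈ 13.45%.

Directly count primes up to 2483: π(2483) = 367. The PNT approximation gives 2483/ln(2483) ≈ 2483/7.81722 ≈ 317.63. Relative error (π(x) − x/ln(x)) / π(x) ≈ 13.45%; the approximation is known to undercount slightly (Li(x) is a better estimate).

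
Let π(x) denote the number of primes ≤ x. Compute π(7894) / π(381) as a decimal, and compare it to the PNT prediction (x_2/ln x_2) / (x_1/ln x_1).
π(7894)/π(381) = 997/75 ≈ 13.2933;  PNT prediction ≈ 13.7209.

π(381) = 75 and π(7894) = 997, so π(7894)/π(381) ≈ 13.2933. The PNT-predicted ratio is (7894/ln(7894)) / (381/ln(381)) ≈ 13.7209. The two agree to within a few percent, as expected.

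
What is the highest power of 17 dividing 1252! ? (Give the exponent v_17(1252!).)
v_17(1252!) = 77

Legendre's formula: v_p(n!) = Σ_{k ≥ 1} ⌊n / p^k⌋. For p = 17, n = 1252, the terms are:
  ⌊1252/17^1⌋ = ⌊1252/17⌋ = 73
  ⌊1252/17^2⌋ = ⌊1252/289⌋ = 4
(the next term ⌊1252/17^3⌋ = 0, terminating the sum). Summing: v_17(1252!) = 73 + 4 = 77.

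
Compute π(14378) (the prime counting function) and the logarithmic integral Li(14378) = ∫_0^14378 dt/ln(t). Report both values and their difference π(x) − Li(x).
π(14378) = 1684;  Li(14378) ≈ 1711.80;  π(x) − Li(x) ≈ -27.80.

Direct count of primes ≤ 14378 gives π(14378) = 1684. Numerical evaluation of the logarithmic integral gives Li(14378) ≈ 1711.80. The difference π(x) − Li(x) ≈ -27.80 is typically negative for small/moderate x (Li(x) overestimates), though Littlewood's theorem shows this sign changes infinitely often.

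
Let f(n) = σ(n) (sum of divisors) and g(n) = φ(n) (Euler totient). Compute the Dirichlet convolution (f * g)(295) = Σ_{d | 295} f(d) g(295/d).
(σ * φ)(295) = 1180

Divisors of 295: [1, 5, 59, 295]. For each d | 295:
  d = 1: σ(1) · φ(295/1) = 1 · 232 = 232
  d = 5: σ(5) · φ(295/5) = 6 · 58 = 348
  d = 59: σ(59) · φ(295/59) = 60 · 4 = 240
  d = 295: σ(295) · φ(295/295) = 360 · 1 = 360
Summing: (σ * φ)(295) = 232 + 348 + 240 + 360 = 1180.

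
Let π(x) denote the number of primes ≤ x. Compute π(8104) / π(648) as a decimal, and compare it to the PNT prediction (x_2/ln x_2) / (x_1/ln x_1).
π(8104)/π(648) = 1019/118 ≈ 8.6356;  PNT prediction ≈ 8.9958.

π(648) = 118 and π(8104) = 1019, so π(8104)/π(648) ≈ 8.6356. The PNT-predicted ratio is (8104/ln(8104)) / (648/ln(648)) ≈ 8.9958. The two agree to within a few percent, as expected.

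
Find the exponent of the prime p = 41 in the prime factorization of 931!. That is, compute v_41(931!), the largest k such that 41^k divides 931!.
v_41(931!) = 22

Legendre's formula: v_p(n!) = Σ_{k ≥ 1} ⌊n / p^k⌋. For p = 41, n = 931, the terms are:
  ⌊931/41^1⌋ = ⌊931/41⌋ = 22
(the next term ⌊931/41^2⌋ = 0, terminating the sum). Summing: v_41(931!) = 22 = 22.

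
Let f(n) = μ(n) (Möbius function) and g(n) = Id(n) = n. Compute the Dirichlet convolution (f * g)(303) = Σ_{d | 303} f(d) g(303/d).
(μ * Id)(303) = 200

Divisors of 303: [1, 3, 101, 303]. For each d | 303:
  d = 1: μ(1) · Id(303/1) = 1 · 303 = 303
  d = 3: μ(3) · Id(303/3) = -1 · 101 = -101
  d = 101: μ(101) · Id(303/101) = -1 · 3 = -3
  d = 303: μ(303) · Id(303/303) = 1 · 1 = 1
Summing: (μ * Id)(303) = 303 + -101 + -3 + 1 = 200.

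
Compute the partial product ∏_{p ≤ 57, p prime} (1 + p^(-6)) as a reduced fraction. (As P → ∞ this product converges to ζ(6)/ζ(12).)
∏ = 360549358903447598496102606972302575686854635195266223026920975630213276302501208168000000/354490140797970318435085924328566932610522860437094896232244152761372626351680260596056897

The primes p ≤ 57 are [2, 3, 5, 7, 11, 13, 17, 19, 23, 29, 31, 37, 41, 43, 47, 53]. For each, (1 + 1/p^6) = (p^6 + 1)/p^6. Multiplying these fractions over p ∈ [2, 3, 5, 7, 11, 13, 17, 19, 23, 29, 31, 37, 41, 43, 47, 53] gives 360549358903447598496102606972302575686854635195266223026920975630213276302501208168000000/354490140797970318435085924328566932610522860437094896232244152761372626351680260596056897. (In the limit P → ∞ this tends to ζ(6)/ζ(12).)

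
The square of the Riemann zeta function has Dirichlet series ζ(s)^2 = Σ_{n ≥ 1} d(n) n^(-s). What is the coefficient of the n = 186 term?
d(186) = 8

ζ(s)^2 = (Σ 1/m^s)(Σ 1/k^s). The coefficient of 1/n^s in the product is the number of ordered pairs (m, k) with mk = n, which equals d(n). For n = 186, divisors are [1, 2, 3, 6, 31, 62, 93, 186], so d(186) = 8.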